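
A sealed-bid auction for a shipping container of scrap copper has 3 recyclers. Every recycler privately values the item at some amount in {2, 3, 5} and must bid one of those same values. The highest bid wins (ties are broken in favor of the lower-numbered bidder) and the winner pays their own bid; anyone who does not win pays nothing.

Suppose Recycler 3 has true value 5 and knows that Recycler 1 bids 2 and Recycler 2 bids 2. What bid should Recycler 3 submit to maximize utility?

Bid 2: loses, pays 0, utility 0.
Bid 3: wins, pays 3, utility 5 - 3 = 2.
Bid 5: wins, pays 5, utility 5 - 5 = 0.
The best choice is 3 with utility 2.

3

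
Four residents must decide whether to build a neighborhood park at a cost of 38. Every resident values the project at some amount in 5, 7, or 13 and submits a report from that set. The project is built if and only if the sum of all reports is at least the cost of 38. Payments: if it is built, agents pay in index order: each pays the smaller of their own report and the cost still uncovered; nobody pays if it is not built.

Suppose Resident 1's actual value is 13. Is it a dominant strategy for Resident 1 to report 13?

Consider the case where Resident 2 reports 5, Resident 3 reports 13 and Resident 4 reports 13.
Truthful report 13: project built, pays 13, utility 13 - 13 = 0.
Report 7 instead: project built, pays 7, utility 13 - 7 = 6.
Since 6 > 0, reporting 7 is strictly better here, so truthful reporting is not dominant.

No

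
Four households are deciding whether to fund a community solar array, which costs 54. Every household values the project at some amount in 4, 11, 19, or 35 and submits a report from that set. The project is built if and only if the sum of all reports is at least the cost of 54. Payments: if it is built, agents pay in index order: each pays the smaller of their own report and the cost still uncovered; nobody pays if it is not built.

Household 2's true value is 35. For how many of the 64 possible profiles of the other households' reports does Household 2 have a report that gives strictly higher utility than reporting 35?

Others report (4, 4, 35): truth gives 0; report 11 gives 24 > 0. Violating.
Others report (4, 11, 35): truth gives 0; report 4 gives 31 > 0. Violating.
Others report (4, 19, 19): truth gives 0; report 19 gives 16 > 0. Violating.
Others report (4, 19, 35): truth gives 0; report 4 gives 31 > 0. Violating.
Others report (4, 4, 4): truth gives 0; no alternative beats it.
Others report (4, 4, 11): truth gives 0; no alternative beats it.
(Checking all 64 profiles: 47 have a profitable deviation, 17 do not.)

47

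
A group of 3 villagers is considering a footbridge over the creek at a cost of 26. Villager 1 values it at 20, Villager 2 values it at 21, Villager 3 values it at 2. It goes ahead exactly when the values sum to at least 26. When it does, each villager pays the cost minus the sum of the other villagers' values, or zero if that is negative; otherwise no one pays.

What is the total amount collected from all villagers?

Total value 43 ≥ cost 26, so it is built.
Villager 1: others sum to 23; max(0, 26 - 23) = 3.
Villager 2: others sum to 22; max(0, 26 - 22) = 4.
Villager 3: others sum to 41; max(0, 26 - 41) = 0.
Total collected = 3 + 4 + 0 = 7.

7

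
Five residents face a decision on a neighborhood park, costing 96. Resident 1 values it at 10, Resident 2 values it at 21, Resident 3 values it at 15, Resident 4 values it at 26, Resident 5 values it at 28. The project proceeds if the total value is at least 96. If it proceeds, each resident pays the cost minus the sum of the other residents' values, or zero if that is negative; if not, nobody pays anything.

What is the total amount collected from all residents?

80

Total value 100 ≥ cost 96, so it is built.
Resident 1: others sum to 90; max(0, 96 - 90) = 6.
Resident 2: others sum to 79; max(0, 96 - 79) = 17.
Resident 3: others sum to 85; max(0, 96 - 85) = 11.
Resident 4: others sum to 74; max(0, 96 - 74) = 22.
Resident 5: others sum to 72; max(0, 96 - 72) = 24.
Total collected = 6 + 17 + 11 + 22 + 24 = 80.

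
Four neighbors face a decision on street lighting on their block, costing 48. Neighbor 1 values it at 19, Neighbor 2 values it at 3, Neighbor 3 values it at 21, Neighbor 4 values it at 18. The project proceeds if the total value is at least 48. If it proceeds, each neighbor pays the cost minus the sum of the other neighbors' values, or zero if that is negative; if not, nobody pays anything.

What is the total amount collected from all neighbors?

Total value 61 ≥ cost 48, so it is built.
Neighbor 1: others sum to 42; max(0, 48 - 42) = 6.
Neighbor 2: others sum to 58; max(0, 48 - 58) = 0.
Neighbor 3: others sum to 40; max(0, 48 - 40) = 8.
Neighbor 4: others sum to 43; max(0, 48 - 43) = 5.
Total collected = 6 + 0 + 8 + 5 = 19.

19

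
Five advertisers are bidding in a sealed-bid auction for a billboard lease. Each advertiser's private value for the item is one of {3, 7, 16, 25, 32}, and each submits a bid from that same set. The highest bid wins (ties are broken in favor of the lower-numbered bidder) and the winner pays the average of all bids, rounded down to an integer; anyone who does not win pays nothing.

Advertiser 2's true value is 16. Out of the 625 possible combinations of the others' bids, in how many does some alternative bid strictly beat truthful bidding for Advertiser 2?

Others bid (3, 3, 3, 3): truth gives 11; bid 7 gives 13 > 11. Violating.
Others bid (3, 3, 3, 7): truth gives 10; bid 7 gives 12 > 10. Violating.
Others bid (3, 3, 3, 25): truth gives 0; bid 25 gives 5 > 0. Violating.
Others bid (3, 3, 3, 32): truth gives 0; bid 32 gives 2 > 0. Violating.
Others bid (3, 3, 3, 16): truth gives 8; no alternative beats it.
Others bid (3, 3, 7, 16): truth gives 7; no alternative beats it.
(Checking all 625 profiles: 105 have a profitable deviation, 520 do not.)

105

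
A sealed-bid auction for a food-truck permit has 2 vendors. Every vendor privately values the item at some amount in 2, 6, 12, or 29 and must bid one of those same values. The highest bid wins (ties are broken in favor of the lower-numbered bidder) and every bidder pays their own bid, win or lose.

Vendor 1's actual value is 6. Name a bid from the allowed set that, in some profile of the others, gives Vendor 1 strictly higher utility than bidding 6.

2

Suppose Vendor 2 bids 2.
Bid 6: wins, pays 6, utility 6 - 6 = 0.
Bid 2: wins, pays 2, utility 6 - 2 = 4.
So bidding 2 beats truth here (4 > 0).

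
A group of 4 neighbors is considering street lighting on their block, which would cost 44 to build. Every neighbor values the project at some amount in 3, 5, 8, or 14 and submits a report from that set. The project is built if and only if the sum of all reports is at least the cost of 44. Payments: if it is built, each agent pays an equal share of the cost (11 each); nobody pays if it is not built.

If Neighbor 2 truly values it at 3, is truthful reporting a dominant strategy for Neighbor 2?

Yes

Check each profile of the others' reports and compare truth against every alternative report.
Others report (14, 14, 14): truth gives -8, best alternative gives -8.
Others report (3, 3, 3): truth gives 0, best alternative gives 0.
Others report (3, 3, 5): truth gives 0, best alternative gives 0.
Others report (3, 3, 8): truth gives 0, best alternative gives 0.
Others report (3, 3, 14): truth gives 0, best alternative gives 0.
Others report (3, 5, 3): truth gives 0, best alternative gives 0.
(Remaining 58 profiles checked similarly; truth is weakly best in each.)
In every case the truthful report is at least as good as any alternative, so it is a dominant strategy.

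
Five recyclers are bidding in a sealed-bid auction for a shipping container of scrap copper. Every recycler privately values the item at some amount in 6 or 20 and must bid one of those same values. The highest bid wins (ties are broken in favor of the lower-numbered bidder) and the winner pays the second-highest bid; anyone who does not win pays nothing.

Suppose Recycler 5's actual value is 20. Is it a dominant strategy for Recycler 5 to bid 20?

Check each profile of the others' bids and compare truth against every alternative bid.
Others bid (6, 6, 6, 6): truth gives 14, best alternative gives 0.
Others bid (6, 6, 6, 20): truth gives 0, best alternative gives 0.
Others bid (6, 6, 20, 6): truth gives 0, best alternative gives 0.
Others bid (6, 6, 20, 20): truth gives 0, best alternative gives 0.
Others bid (6, 20, 6, 6): truth gives 0, best alternative gives 0.
Others bid (6, 20, 6, 20): truth gives 0, best alternative gives 0.
(Remaining 10 profiles checked similarly; truth is weakly best in each.)
In every case the truthful bid is at least as good as any alternative, so it is a dominant strategy.

Yes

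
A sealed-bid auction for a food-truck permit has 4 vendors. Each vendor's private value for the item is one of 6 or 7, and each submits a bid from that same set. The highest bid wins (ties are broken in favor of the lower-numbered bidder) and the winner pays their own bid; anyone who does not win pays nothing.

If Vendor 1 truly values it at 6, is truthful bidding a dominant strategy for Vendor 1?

Check each profile of the others' bids and compare truth against every alternative bid.
Others bid (6, 6, 6): truth gives 0, best alternative gives -1.
Others bid (6, 6, 7): truth gives 0, best alternative gives -1.
Others bid (6, 7, 6): truth gives 0, best alternative gives -1.
Others bid (6, 7, 7): truth gives 0, best alternative gives -1.
Others bid (7, 6, 6): truth gives 0, best alternative gives -1.
Others bid (7, 6, 7): truth gives 0, best alternative gives -1.
(Remaining 2 profiles checked similarly; truth is weakly best in each.)
In every case the truthful bid is at least as good as any alternative, so it is a dominant strategy.

Yes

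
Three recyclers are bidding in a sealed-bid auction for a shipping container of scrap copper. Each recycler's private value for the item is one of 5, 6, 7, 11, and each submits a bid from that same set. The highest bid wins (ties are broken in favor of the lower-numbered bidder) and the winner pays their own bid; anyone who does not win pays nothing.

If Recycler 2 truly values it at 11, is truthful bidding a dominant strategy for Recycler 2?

No

Consider the case where Recycler 1 bids 5 and Recycler 3 bids 5.
Truthful bid 11: wins, pays 11, utility 11 - 11 = 0.
Bid 6 instead: wins, pays 6, utility 11 - 6 = 5.
Since 5 > 0, bidding 6 is strictly better here, so truthful bidding is not dominant.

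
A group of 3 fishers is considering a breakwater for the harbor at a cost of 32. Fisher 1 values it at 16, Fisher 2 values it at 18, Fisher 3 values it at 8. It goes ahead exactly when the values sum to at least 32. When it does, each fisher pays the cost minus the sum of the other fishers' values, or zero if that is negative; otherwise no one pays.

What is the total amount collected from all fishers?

14

Total value 42 ≥ cost 32, so it is built.
Fisher 1: others sum to 26; max(0, 32 - 26) = 6.
Fisher 2: others sum to 24; max(0, 32 - 24) = 8.
Fisher 3: others sum to 34; max(0, 32 - 34) = 0.
Total collected = 6 + 8 + 0 = 14.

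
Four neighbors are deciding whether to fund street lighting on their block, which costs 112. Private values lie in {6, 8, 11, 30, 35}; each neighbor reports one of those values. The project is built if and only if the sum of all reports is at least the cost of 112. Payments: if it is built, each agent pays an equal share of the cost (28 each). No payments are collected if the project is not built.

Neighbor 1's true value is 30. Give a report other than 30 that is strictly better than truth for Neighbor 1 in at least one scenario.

Suppose Neighbor 2 reports 8, Neighbor 3 reports 35 and Neighbor 4 reports 35.
Report 30: project not built, utility 0.
Report 35: project built, pays 28, utility 30 - 28 = 2.
So reporting 35 beats truth here (2 > 0).

35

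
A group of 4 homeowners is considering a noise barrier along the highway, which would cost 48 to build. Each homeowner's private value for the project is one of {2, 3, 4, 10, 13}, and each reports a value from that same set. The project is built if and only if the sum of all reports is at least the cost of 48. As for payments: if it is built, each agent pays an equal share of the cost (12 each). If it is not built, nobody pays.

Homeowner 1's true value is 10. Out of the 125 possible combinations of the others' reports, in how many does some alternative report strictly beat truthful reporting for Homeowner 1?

Others report (13, 13, 13): truth gives -2; report 2 gives 0 > -2. Violating.
Others report (2, 2, 2): truth gives 0; no alternative beats it.
Others report (2, 2, 3): truth gives 0; no alternative beats it.
(Checking all 125 profiles: 1 has a profitable deviation, 124 do not.)

1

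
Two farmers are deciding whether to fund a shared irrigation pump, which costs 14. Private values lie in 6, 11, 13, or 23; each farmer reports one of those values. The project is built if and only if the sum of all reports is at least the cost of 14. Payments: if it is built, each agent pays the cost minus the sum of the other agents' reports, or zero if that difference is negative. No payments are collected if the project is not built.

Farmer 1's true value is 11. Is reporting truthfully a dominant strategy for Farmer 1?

Check each profile of the others' reports and compare truth against every alternative report.
Others report (23): truth gives 11, best alternative gives 11.
Others report (13): truth gives 10, best alternative gives 10.
Others report (11): truth gives 8, best alternative gives 8.
Others report (6): truth gives 3, best alternative gives 3.
In every case the truthful report is at least as good as any alternative, so it is a dominant strategy.

Yes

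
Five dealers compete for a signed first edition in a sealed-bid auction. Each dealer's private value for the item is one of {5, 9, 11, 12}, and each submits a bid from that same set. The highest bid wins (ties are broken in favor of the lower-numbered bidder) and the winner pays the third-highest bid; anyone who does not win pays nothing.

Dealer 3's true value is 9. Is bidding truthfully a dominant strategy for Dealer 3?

No

Consider the case where Dealer 1 bids 5, Dealer 2 bids 5, Dealer 4 bids 5 and Dealer 5 bids 11.
Truthful bid 9: loses, pays 0, utility 0.
Bid 11 instead: wins, pays 5, utility 9 - 5 = 4.
Since 4 > 0, bidding 11 is strictly better here, so truthful bidding is not dominant.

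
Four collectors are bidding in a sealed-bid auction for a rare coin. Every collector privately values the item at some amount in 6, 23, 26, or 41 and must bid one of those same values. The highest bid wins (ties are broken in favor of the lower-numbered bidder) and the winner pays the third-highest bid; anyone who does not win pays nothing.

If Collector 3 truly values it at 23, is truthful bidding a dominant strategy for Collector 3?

Consider the case where Collector 1 bids 6, Collector 2 bids 6 and Collector 4 bids 26.
Truthful bid 23: loses, pays 0, utility 0.
Bid 26 instead: wins, pays 6, utility 23 - 6 = 17.
Since 17 > 0, bidding 26 is strictly better here, so truthful bidding is not dominant.

No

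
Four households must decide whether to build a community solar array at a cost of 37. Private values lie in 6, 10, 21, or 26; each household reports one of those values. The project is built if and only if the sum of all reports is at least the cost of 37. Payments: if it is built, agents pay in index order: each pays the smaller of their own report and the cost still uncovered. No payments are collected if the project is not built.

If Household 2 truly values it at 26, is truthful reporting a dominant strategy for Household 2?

Consider the case where Household 1 reports 6, Household 3 reports 6 and Household 4 reports 6.
Truthful report 26: project built, pays 26, utility 26 - 26 = 0.
Report 21 instead: project built, pays 21, utility 26 - 21 = 5.
Since 5 > 0, reporting 21 is strictly better here, so truthful reporting is not dominant.

No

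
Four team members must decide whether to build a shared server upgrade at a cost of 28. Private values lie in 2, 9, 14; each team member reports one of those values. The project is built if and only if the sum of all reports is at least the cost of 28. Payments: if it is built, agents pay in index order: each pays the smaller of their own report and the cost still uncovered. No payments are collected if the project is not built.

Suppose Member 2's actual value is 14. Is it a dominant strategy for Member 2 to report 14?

No

Consider the case where Member 1 reports 2, Member 3 reports 9 and Member 4 reports 9.
Truthful report 14: project built, pays 14, utility 14 - 14 = 0.
Report 9 instead: project built, pays 9, utility 14 - 9 = 5.
Since 5 > 0, reporting 9 is strictly better here, so truthful reporting is not dominant.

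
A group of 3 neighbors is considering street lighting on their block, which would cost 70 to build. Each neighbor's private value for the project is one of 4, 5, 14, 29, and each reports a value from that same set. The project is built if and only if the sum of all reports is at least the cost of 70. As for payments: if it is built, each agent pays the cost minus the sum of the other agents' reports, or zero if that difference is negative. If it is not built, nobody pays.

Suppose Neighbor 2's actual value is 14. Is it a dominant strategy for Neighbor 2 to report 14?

Yes

Check each profile of the others' reports and compare truth against every alternative report.
Others report (29, 29): truth gives 2, best alternative gives 2.
Others report (4, 4): truth gives 0, best alternative gives 0.
Others report (4, 5): truth gives 0, best alternative gives 0.
Others report (4, 14): truth gives 0, best alternative gives 0.
Others report (4, 29): truth gives 0, best alternative gives 0.
Others report (5, 4): truth gives 0, best alternative gives 0.
(Remaining 10 profiles checked similarly; truth is weakly best in each.)
In every case the truthful report is at least as good as any alternative, so it is a dominant strategy.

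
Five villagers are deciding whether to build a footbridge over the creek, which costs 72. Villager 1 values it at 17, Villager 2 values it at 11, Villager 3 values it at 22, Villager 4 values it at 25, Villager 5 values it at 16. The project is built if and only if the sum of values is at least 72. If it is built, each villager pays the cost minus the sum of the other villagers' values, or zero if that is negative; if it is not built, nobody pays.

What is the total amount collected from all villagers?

Total value 91 ≥ cost 72, so it is built.
Villager 1: others sum to 74; max(0, 72 - 74) = 0.
Villager 2: others sum to 80; max(0, 72 - 80) = 0.
Villager 3: others sum to 69; max(0, 72 - 69) = 3.
Villager 4: others sum to 66; max(0, 72 - 66) = 6.
Villager 5: others sum to 75; max(0, 72 - 75) = 0.
Total collected = 0 + 0 + 3 + 6 + 0 = 9.

9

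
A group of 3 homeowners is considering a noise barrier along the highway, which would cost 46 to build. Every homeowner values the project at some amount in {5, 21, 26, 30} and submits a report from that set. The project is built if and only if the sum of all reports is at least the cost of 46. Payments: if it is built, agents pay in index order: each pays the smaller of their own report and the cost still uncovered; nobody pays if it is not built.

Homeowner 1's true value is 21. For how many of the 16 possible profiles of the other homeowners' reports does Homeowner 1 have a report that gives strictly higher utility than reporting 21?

9

Others report (21, 21): truth gives 0; report 5 gives 16 > 0. Violating.
Others report (21, 26): truth gives 0; report 5 gives 16 > 0. Violating.
Others report (21, 30): truth gives 0; report 5 gives 16 > 0. Violating.
Others report (26, 21): truth gives 0; report 5 gives 16 > 0. Violating.
Others report (5, 5): truth gives 0; no alternative beats it.
Others report (5, 21): truth gives 0; no alternative beats it.
(Checking all 16 profiles: 9 have a profitable deviation, 7 do not.)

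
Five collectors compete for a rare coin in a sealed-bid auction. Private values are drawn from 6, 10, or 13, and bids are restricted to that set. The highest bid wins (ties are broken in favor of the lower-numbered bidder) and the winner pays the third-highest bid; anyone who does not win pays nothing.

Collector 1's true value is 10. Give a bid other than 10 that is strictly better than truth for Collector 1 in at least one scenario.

13

Suppose Collector 2 bids 6, Collector 3 bids 6, Collector 4 bids 6 and Collector 5 bids 13.
Bid 10: loses, pays 0, utility 0.
Bid 13: wins, pays 6, utility 10 - 6 = 4.
So bidding 13 beats truth here (4 > 0).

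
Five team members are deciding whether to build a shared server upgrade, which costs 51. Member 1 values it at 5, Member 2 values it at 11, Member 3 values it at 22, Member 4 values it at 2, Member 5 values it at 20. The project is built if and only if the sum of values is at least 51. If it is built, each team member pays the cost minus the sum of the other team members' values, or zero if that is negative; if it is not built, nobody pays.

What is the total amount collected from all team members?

Total value 60 ≥ cost 51, so it is built.
Member 1: others sum to 55; max(0, 51 - 55) = 0.
Member 2: others sum to 49; max(0, 51 - 49) = 2.
Member 3: others sum to 38; max(0, 51 - 38) = 13.
Member 4: others sum to 58; max(0, 51 - 58) = 0.
Member 5: others sum to 40; max(0, 51 - 40) = 11.
Total collected = 0 + 2 + 13 + 0 + 11 = 26.

26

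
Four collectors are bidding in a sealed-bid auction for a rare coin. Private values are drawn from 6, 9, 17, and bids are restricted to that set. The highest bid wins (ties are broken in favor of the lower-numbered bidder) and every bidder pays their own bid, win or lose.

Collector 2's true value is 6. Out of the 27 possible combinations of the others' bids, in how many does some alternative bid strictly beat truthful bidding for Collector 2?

4

Others bid (6, 6, 6): truth gives -6; bid 9 gives -3 > -6. Violating.
Others bid (6, 6, 9): truth gives -6; bid 9 gives -3 > -6. Violating.
Others bid (6, 9, 6): truth gives -6; bid 9 gives -3 > -6. Violating.
Others bid (6, 9, 9): truth gives -6; bid 9 gives -3 > -6. Violating.
Others bid (6, 6, 17): truth gives -6; no alternative beats it.
Others bid (6, 9, 17): truth gives -6; no alternative beats it.
(Checking all 27 profiles: 4 have a profitable deviation, 23 do not.)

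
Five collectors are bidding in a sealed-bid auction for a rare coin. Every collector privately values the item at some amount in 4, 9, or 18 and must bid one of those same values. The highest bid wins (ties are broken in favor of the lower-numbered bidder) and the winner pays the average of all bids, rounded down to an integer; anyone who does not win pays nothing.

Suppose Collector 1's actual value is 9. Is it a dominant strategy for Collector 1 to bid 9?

No

Consider the case where Collector 2 bids 4, Collector 3 bids 4, Collector 4 bids 4 and Collector 5 bids 4.
Truthful bid 9: wins, pays 5, utility 9 - 5 = 4.
Bid 4 instead: wins, pays 4, utility 9 - 4 = 5.
Since 5 > 4, bidding 4 is strictly better here, so truthful bidding is not dominant.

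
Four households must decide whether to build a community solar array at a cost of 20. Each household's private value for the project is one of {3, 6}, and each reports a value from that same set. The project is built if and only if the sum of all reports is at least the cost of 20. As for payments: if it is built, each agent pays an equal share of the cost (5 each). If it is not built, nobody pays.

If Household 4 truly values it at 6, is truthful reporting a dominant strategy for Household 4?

Yes

Check each profile of the others' reports and compare truth against every alternative report.
Others report (3, 6, 6): truth gives 1, best alternative gives 0.
Others report (6, 3, 6): truth gives 1, best alternative gives 0.
Others report (6, 6, 3): truth gives 1, best alternative gives 0.
Others report (6, 6, 6): truth gives 1, best alternative gives 1.
Others report (3, 3, 3): truth gives 0, best alternative gives 0.
Others report (3, 3, 6): truth gives 0, best alternative gives 0.
(Remaining 2 profiles checked similarly; truth is weakly best in each.)
In every case the truthful report is at least as good as any alternative, so it is a dominant strategy.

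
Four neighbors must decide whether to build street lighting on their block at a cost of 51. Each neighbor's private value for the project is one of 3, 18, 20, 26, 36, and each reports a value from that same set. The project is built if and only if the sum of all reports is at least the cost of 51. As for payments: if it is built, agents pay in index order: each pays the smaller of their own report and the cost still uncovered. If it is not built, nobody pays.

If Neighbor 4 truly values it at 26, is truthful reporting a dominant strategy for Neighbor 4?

Check each profile of the others' reports and compare truth against every alternative report.
Others report (3, 18, 36): truth gives 26, best alternative gives 26.
Others report (3, 20, 36): truth gives 26, best alternative gives 26.
Others report (3, 26, 26): truth gives 26, best alternative gives 26.
Others report (3, 26, 36): truth gives 26, best alternative gives 26.
Others report (3, 36, 18): truth gives 26, best alternative gives 26.
Others report (3, 36, 20): truth gives 26, best alternative gives 26.
(Remaining 119 profiles checked similarly; truth is weakly best in each.)
In every case the truthful report is at least as good as any alternative, so it is a dominant strategy.

Yes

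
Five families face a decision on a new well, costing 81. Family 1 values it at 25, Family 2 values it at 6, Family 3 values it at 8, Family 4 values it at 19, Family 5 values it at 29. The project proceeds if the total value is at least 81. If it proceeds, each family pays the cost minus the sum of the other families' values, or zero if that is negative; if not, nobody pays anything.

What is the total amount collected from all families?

Total value 87 ≥ cost 81, so it is built.
Family 1: others sum to 62; max(0, 81 - 62) = 19.
Family 2: others sum to 81; max(0, 81 - 81) = 0.
Family 3: others sum to 79; max(0, 81 - 79) = 2.
Family 4: others sum to 68; max(0, 81 - 68) = 13.
Family 5: others sum to 58; max(0, 81 - 58) = 23.
Total collected = 19 + 0 + 2 + 13 + 23 = 57.

57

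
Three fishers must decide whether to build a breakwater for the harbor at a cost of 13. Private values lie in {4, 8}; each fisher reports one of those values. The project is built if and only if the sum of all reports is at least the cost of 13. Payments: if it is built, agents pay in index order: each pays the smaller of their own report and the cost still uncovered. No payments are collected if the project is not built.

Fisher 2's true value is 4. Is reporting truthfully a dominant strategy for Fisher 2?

Check each profile of the others' reports and compare truth against every alternative report.
Others report (4, 4): truth gives 0, best alternative gives -4.
Others report (4, 8): truth gives 0, best alternative gives -4.
Others report (8, 4): truth gives 0, best alternative gives -1.
Others report (8, 8): truth gives 0, best alternative gives -1.
In every case the truthful report is at least as good as any alternative, so it is a dominant strategy.

Yes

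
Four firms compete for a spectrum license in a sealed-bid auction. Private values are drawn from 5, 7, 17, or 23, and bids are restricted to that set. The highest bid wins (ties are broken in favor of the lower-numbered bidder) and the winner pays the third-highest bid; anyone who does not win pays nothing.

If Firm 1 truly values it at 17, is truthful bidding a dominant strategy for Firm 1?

Consider the case where Firm 2 bids 5, Firm 3 bids 5 and Firm 4 bids 23.
Truthful bid 17: loses, pays 0, utility 0.
Bid 23 instead: wins, pays 5, utility 17 - 5 = 12.
Since 12 > 0, bidding 23 is strictly better here, so truthful bidding is not dominant.

No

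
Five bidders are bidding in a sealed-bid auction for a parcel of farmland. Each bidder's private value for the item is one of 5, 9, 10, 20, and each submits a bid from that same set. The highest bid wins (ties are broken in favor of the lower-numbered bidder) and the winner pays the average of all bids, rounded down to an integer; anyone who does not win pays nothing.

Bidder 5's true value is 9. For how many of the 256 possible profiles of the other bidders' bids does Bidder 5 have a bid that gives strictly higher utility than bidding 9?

Others bid (5, 5, 5, 9): truth gives 0; bid 10 gives 3 > 0. Violating.
Others bid (5, 5, 9, 5): truth gives 0; bid 10 gives 3 > 0. Violating.
Others bid (5, 5, 9, 9): truth gives 0; bid 10 gives 2 > 0. Violating.
Others bid (5, 9, 5, 5): truth gives 0; bid 10 gives 3 > 0. Violating.
Others bid (5, 5, 5, 5): truth gives 4; no alternative beats it.
Others bid (5, 5, 5, 10): truth gives 0; no alternative beats it.
(Checking all 256 profiles: 14 have a profitable deviation, 242 do not.)

14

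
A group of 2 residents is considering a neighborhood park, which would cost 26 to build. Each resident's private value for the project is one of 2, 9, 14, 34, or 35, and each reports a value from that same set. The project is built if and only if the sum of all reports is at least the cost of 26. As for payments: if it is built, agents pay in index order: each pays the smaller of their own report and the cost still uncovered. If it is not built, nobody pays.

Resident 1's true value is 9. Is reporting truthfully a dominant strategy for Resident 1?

No

Consider the case where Resident 2 reports 34.
Truthful report 9: project built, pays 9, utility 9 - 9 = 0.
Report 2 instead: project built, pays 2, utility 9 - 2 = 7.
Since 7 > 0, reporting 2 is strictly better here, so truthful reporting is not dominant.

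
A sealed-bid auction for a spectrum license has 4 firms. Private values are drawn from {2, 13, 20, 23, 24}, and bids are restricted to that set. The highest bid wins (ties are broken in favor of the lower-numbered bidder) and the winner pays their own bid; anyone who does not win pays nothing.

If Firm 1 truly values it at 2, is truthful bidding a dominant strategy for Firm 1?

Yes

Check each profile of the others' bids and compare truth against every alternative bid.
Others bid (2, 2, 2): truth gives 0, best alternative gives -11.
Others bid (2, 2, 13): truth gives 0, best alternative gives -11.
Others bid (2, 13, 2): truth gives 0, best alternative gives -11.
Others bid (2, 13, 13): truth gives 0, best alternative gives -11.
Others bid (13, 2, 2): truth gives 0, best alternative gives -11.
Others bid (13, 2, 13): truth gives 0, best alternative gives -11.
(Remaining 119 profiles checked similarly; truth is weakly best in each.)
In every case the truthful bid is at least as good as any alternative, so it is a dominant strategy.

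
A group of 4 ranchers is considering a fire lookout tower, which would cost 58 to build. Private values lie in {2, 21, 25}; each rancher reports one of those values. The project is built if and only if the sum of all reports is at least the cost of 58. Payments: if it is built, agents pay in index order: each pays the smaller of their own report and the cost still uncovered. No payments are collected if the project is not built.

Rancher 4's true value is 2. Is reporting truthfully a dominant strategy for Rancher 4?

Check each profile of the others' reports and compare truth against every alternative report.
Others report (2, 21, 21): truth gives 0, best alternative gives -12.
Others report (21, 2, 21): truth gives 0, best alternative gives -12.
Others report (21, 21, 2): truth gives 0, best alternative gives -12.
Others report (2, 21, 25): truth gives 0, best alternative gives -8.
Others report (2, 25, 21): truth gives 0, best alternative gives -8.
Others report (21, 2, 25): truth gives 0, best alternative gives -8.
(Remaining 21 profiles checked similarly; truth is weakly best in each.)
In every case the truthful report is at least as good as any alternative, so it is a dominant strategy.

Yes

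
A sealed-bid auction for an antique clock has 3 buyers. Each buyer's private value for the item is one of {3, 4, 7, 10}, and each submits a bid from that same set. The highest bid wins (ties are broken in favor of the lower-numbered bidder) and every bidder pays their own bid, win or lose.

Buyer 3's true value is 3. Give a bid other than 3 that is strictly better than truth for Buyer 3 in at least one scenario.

4

Suppose Buyer 1 bids 3 and Buyer 2 bids 3.
Bid 3: loses but pays 3, utility -3.
Bid 4: wins, pays 4, utility 3 - 4 = -1.
So bidding 4 beats truth here (-1 > -3).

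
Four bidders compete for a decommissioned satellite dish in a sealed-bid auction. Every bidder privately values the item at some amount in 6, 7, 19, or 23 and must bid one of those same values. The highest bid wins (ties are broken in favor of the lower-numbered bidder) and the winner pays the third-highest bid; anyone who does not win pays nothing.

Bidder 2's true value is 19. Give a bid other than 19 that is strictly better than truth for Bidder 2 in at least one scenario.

Suppose Bidder 1 bids 6, Bidder 3 bids 6 and Bidder 4 bids 23.
Bid 19: loses, pays 0, utility 0.
Bid 23: wins, pays 6, utility 19 - 6 = 13.
So bidding 23 beats truth here (13 > 0).

23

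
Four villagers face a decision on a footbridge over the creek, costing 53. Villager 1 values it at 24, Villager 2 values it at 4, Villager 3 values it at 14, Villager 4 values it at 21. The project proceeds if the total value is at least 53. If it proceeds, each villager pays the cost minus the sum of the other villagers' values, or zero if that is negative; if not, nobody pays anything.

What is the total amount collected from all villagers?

29

Total value 63 ≥ cost 53, so it is built.
Villager 1: others sum to 39; max(0, 53 - 39) = 14.
Villager 2: others sum to 59; max(0, 53 - 59) = 0.
Villager 3: others sum to 49; max(0, 53 - 49) = 4.
Villager 4: others sum to 42; max(0, 53 - 42) = 11.
Total collected = 14 + 0 + 4 + 11 = 29.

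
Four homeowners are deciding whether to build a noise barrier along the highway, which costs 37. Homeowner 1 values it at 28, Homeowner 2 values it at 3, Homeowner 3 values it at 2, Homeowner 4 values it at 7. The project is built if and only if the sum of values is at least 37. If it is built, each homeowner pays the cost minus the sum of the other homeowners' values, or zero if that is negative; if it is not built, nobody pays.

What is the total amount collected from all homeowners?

Total value 40 ≥ cost 37, so it is built.
Homeowner 1: others sum to 12; max(0, 37 - 12) = 25.
Homeowner 2: others sum to 37; max(0, 37 - 37) = 0.
Homeowner 3: others sum to 38; max(0, 37 - 38) = 0.
Homeowner 4: others sum to 33; max(0, 37 - 33) = 4.
Total collected = 25 + 0 + 0 + 4 = 29.

29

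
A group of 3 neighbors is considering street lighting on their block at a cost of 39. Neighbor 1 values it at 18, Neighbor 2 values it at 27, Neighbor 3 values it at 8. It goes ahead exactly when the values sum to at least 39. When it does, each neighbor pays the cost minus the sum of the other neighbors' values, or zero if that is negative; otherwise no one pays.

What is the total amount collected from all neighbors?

17

Total value 53 ≥ cost 39, so it is built.
Neighbor 1: others sum to 35; max(0, 39 - 35) = 4.
Neighbor 2: others sum to 26; max(0, 39 - 26) = 13.
Neighbor 3: others sum to 45; max(0, 39 - 45) = 0.
Total collected = 4 + 13 + 0 = 17.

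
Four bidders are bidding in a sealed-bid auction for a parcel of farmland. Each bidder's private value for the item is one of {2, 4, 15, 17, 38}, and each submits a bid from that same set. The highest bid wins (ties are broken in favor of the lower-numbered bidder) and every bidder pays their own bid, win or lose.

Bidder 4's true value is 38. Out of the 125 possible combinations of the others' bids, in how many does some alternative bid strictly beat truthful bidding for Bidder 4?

88

Others bid (2, 2, 2): truth gives 0; bid 4 gives 34 > 0. Violating.
Others bid (2, 2, 4): truth gives 0; bid 15 gives 23 > 0. Violating.
Others bid (2, 2, 15): truth gives 0; bid 17 gives 21 > 0. Violating.
Others bid (2, 2, 38): truth gives -38; bid 2 gives -2 > -38. Violating.
Others bid (2, 2, 17): truth gives 0; no alternative beats it.
Others bid (2, 4, 17): truth gives 0; no alternative beats it.
(Checking all 125 profiles: 88 have a profitable deviation, 37 do not.)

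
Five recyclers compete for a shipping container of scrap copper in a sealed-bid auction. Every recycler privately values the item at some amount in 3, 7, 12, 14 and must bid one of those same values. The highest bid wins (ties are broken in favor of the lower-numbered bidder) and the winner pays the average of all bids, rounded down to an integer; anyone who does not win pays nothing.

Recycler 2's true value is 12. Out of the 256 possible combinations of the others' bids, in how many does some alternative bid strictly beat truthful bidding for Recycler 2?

Others bid (3, 3, 3, 3): truth gives 8; bid 7 gives 9 > 8. Violating.
Others bid (3, 3, 3, 7): truth gives 7; bid 7 gives 8 > 7. Violating.
Others bid (3, 3, 3, 14): truth gives 0; bid 14 gives 5 > 0. Violating.
Others bid (3, 3, 7, 3): truth gives 7; bid 7 gives 8 > 7. Violating.
Others bid (3, 3, 3, 12): truth gives 6; no alternative beats it.
Others bid (3, 3, 7, 12): truth gives 5; no alternative beats it.
(Checking all 256 profiles: 131 have a profitable deviation, 125 do not.)

131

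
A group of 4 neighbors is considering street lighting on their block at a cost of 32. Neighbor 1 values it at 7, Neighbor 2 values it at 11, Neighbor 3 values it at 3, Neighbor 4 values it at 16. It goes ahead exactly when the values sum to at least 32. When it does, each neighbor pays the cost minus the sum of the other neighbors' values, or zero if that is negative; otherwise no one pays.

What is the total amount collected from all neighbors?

19

Total value 37 ≥ cost 32, so it is built.
Neighbor 1: others sum to 30; max(0, 32 - 30) = 2.
Neighbor 2: others sum to 26; max(0, 32 - 26) = 6.
Neighbor 3: others sum to 34; max(0, 32 - 34) = 0.
Neighbor 4: others sum to 21; max(0, 32 - 21) = 11.
Total collected = 2 + 6 + 0 + 11 = 19.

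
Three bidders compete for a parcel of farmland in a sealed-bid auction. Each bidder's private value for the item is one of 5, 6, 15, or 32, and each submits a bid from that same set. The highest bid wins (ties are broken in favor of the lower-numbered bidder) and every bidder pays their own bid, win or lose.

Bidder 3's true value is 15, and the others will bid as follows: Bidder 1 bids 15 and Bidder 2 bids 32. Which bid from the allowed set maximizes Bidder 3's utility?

Bid 5: loses but pays 5, utility -5.
Bid 6: loses but pays 6, utility -6.
Bid 15: loses but pays 15, utility -15.
Bid 32: loses but pays 32, utility -32.
The best choice is 5 with utility -5.

5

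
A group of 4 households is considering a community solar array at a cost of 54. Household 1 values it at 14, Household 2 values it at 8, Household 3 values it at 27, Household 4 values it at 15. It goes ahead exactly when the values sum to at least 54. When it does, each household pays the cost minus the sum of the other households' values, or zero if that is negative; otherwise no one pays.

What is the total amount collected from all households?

Total value 64 ≥ cost 54, so it is built.
Household 1: others sum to 50; max(0, 54 - 50) = 4.
Household 2: others sum to 56; max(0, 54 - 56) = 0.
Household 3: others sum to 37; max(0, 54 - 37) = 17.
Household 4: others sum to 49; max(0, 54 - 49) = 5.
Total collected = 4 + 0 + 17 + 5 = 26.

26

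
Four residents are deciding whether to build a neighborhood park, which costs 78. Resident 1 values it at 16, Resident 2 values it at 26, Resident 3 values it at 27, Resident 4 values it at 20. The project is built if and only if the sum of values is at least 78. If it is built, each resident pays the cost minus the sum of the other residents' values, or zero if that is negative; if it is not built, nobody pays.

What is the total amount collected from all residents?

Total value 89 ≥ cost 78, so it is built.
Resident 1: others sum to 73; max(0, 78 - 73) = 5.
Resident 2: others sum to 63; max(0, 78 - 63) = 15.
Resident 3: others sum to 62; max(0, 78 - 62) = 16.
Resident 4: others sum to 69; max(0, 78 - 69) = 9.
Total collected = 5 + 15 + 16 + 9 = 45.

45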